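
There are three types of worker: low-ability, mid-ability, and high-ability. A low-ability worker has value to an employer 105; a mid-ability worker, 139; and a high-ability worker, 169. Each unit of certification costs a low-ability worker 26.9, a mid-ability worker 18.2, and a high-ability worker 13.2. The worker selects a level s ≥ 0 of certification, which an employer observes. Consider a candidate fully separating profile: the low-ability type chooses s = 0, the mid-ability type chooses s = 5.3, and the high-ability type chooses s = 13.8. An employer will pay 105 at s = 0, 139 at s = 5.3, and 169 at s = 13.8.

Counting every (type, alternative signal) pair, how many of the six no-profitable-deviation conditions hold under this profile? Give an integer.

3

Low-ability (own payoff 105): to s=5.3 gives 139 − 26.9×5.3 = -3.57 → no gain ✓; to s=13.8 gives 169 − 26.9×13.8 = -202.22 → no gain ✓.
Mid-ability (own payoff 139 − 18.2×5.3 = 42.54): to s=0 gives 105 → profitable ✗; to s=13.8 gives 169 − 18.2×13.8 = -82.16 → no gain ✓.
High-ability (own payoff 169 − 13.2×13.8 = -13.16): to s=0 gives 105 → profitable ✗; to s=5.3 gives 139 − 13.2×5.3 = 69.04 → profitable ✗.
3 of the 6 constraints hold; not an equilibrium.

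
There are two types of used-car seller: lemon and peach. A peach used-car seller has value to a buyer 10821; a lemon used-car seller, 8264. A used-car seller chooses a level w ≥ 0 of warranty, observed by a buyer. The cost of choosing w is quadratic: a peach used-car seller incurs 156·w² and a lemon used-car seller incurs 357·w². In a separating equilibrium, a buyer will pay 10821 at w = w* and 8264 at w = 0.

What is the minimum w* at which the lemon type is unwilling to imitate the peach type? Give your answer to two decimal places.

2.68

The lemon type at w = 0 receives 8264; imitating at w* yields 10821 − 357·w*².
Indifference: 8264 = 10821 − 357·w*², so w*² = (10821 − 8264) / 357 ≈ 7.1625.
w* = √7.1625 ≈ 2.68.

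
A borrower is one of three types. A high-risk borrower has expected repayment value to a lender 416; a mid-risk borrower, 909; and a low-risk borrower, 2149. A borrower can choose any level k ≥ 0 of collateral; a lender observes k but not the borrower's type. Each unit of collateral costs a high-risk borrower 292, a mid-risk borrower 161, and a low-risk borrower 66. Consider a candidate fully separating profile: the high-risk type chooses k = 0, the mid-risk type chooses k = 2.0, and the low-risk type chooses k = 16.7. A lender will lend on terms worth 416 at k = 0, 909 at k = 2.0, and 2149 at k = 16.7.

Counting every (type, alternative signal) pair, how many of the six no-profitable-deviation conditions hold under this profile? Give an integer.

Mid-risk (own payoff 909 − 161×2.0 = 587): to k=0 gives 416 → no gain ✓; to k=16.7 gives 2149 − 161×16.7 = -539.7 → no gain ✓.
Low-risk (own payoff 2149 − 66×16.7 = 1046.8): to k=0 gives 416 → no gain ✓; to k=2.0 gives 909 − 66×2.0 = 777 → no gain ✓.
High-risk (own payoff 416): to k=2.0 gives 909 − 292×2.0 = 325 → no gain ✓; to k=16.7 gives 2149 − 292×16.7 = -2727.4 → no gain ✓.
6 of the 6 constraints hold; this profile is a separating equilibrium.

6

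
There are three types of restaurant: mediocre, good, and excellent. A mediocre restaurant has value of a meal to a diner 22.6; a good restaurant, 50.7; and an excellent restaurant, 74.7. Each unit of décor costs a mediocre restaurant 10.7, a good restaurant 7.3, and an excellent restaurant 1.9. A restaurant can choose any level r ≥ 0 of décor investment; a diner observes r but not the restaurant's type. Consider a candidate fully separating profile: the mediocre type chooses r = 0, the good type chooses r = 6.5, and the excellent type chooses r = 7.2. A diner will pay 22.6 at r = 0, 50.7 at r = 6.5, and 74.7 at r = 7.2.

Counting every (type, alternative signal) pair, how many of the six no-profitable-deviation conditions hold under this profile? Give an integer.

Good (own payoff 50.7 − 7.3×6.5 = 3.25): to r=0 gives 22.6 → profitable ✗; to r=7.2 gives 74.7 − 7.3×7.2 = 22.14 → profitable ✗.
Excellent (own payoff 74.7 − 1.9×7.2 = 61.02): to r=0 gives 22.6 → no gain ✓; to r=6.5 gives 50.7 − 1.9×6.5 = 38.35 → no gain ✓.
Mediocre (own payoff 22.6): to r=6.5 gives 50.7 − 10.7×6.5 = -18.85 → no gain ✓; to r=7.2 gives 74.7 − 10.7×7.2 = -2.34 → no gain ✓.
4 of the 6 constraints hold; not an equilibrium.

4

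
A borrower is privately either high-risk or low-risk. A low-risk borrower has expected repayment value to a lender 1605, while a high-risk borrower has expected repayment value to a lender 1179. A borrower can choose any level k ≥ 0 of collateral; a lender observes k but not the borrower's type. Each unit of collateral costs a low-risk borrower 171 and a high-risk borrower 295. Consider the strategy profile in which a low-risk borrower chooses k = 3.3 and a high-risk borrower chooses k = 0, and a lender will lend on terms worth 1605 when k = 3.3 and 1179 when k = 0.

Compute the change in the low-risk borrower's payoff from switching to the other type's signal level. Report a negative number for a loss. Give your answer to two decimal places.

138.30

Playing k = 3.3 the low-risk borrower receives 1605 − 171 × 3.3 = 1040.7.
Deviating to k = 0 yields 1179 instead.
Gain from deviating: 1179 − 1040.7 = 138.30.
The gain is positive, so the low-risk type's incentive-compatibility constraint is violated — this profile is not a separating equilibrium.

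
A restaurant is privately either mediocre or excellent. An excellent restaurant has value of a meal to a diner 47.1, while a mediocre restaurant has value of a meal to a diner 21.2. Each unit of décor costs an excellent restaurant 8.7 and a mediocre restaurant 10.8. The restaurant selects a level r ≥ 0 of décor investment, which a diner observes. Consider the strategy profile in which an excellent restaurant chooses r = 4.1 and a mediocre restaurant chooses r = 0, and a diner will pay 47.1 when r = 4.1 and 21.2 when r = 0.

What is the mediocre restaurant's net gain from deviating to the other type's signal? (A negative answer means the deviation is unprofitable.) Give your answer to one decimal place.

Playing r = 0 the mediocre restaurant receives 21.2.
Deviating to r = 4.1 brings payment 47.1 at cost 10.8 × 4.1 = 44.28, netting 2.82.
Gain from deviating: 2.82 − 21.2 = -18.38, i.e. -18.4 to one decimal place.
The gain is negative, so the mediocre type's incentive-compatibility constraint is satisfied.

-18.4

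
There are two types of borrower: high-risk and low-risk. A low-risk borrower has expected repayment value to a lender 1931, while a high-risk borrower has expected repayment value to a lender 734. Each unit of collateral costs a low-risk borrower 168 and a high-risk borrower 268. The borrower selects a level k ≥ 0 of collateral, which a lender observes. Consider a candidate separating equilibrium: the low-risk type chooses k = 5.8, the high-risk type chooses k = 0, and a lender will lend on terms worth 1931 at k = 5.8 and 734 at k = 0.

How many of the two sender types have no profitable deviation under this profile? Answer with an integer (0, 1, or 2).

High-risk type: stay at 0 → 734; mimic → 1931 − 268 × 5.8 = 376.6. IC holds (734 ≥ 376.6).
Low-risk type: signal → 1931 − 168 × 5.8 = 956.6; deviate to 0 → 734. IC holds (956.6 ≥ 734).
2 of 2 constraints hold, so this is a separating equilibrium.

2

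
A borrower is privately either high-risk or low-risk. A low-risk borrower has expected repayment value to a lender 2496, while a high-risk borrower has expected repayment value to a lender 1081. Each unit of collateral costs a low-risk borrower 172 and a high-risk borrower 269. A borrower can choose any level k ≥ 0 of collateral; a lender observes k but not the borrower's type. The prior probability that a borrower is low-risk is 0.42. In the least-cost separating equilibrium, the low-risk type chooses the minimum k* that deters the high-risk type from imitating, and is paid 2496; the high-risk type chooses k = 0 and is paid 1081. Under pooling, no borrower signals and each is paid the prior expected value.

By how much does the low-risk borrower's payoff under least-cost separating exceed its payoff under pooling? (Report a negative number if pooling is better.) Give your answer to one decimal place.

Least-cost separating signal: k* solves 1081 = 2496 − 269·k*, so k* = (2496 − 1081)/269 ≈ 5.2602.
Low-risk type's separating payoff: 2496 − 172 × k* = 2496 − 172 × (2496 − 1081)/269 = 2496 − 243380/269 ≈ 1591.242.
Pooling payoff: 0.42 × 2496 + 0.58 × 1081 = 1675.3.
Difference: 1591.242 − 1675.3 = -84.058, i.e. -84.1 to one decimal place.
The low-risk type would prefer the pooling outcome.

-84.1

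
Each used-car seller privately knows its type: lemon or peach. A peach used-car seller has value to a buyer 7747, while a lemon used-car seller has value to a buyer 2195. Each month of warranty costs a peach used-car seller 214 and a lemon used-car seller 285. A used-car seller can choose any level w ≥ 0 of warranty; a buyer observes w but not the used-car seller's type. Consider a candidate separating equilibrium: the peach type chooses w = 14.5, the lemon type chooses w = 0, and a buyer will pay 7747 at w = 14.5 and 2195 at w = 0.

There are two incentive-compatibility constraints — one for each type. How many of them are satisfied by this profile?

Lemon type: stay at 0 → 2195; mimic → 7747 − 285 × 14.5 = 3614.5. IC fails (2195 < 3614.5).
Peach type: signal → 7747 − 214 × 14.5 = 4644; deviate to 0 → 2195. IC holds (4644 ≥ 2195).
1 of 2 constraints hold, so this profile is not an equilibrium.

1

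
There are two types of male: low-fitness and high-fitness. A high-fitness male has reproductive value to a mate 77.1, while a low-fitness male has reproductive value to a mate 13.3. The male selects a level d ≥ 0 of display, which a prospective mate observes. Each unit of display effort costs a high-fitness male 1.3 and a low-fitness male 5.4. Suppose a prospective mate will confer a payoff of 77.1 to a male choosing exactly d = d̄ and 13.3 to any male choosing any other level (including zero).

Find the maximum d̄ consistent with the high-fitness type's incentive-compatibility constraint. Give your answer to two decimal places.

Choosing d̄ yields the high-fitness type 77.1 − 1.3·d̄; choosing zero yields 13.3.
The high-fitness type is indifferent at 77.1 − 1.3·d̄ = 13.3, i.e. d̄ = (77.1 − 13.3) / 1.3 ≈ 49.08.
For any d̄ above 49.08 the high-fitness type would rather pool at zero, so separation collapses.

49.08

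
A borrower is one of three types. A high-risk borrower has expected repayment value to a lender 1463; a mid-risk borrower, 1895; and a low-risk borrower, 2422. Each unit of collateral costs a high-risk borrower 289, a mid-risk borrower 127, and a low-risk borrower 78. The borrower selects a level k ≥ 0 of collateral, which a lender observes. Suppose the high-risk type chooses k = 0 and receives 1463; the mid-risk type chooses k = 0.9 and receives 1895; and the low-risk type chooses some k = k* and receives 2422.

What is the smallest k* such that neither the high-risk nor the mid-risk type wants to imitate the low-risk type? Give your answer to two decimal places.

5.05

Mid-risk type (on-path payoff 1895 − 127×0.9 = 1780.7) won't mimic when 1780.7 ≥ 2422 − 127·k*, i.e. k* ≥ 5.05.
High-risk type (on-path payoff 1463) won't mimic when 1463 ≥ 2422 − 289·k*, i.e. k* ≥ 3.32.
Both must hold, so k* = max(3.32, 5.05) = 5.05. The mid-risk type's constraint binds.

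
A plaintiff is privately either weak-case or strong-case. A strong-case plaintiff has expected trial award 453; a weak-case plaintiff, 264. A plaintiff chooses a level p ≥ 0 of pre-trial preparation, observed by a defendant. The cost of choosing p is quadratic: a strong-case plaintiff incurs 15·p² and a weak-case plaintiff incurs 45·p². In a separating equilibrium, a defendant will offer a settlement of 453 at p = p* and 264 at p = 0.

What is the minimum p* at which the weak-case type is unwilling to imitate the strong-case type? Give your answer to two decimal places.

2.05

The weak-case type at p = 0 receives 264; imitating at p* yields 453 − 45·p*².
Indifference: 264 = 453 − 45·p*², so p*² = (453 − 264) / 45 = 4.2.
p* = √4.2 ≈ 2.05.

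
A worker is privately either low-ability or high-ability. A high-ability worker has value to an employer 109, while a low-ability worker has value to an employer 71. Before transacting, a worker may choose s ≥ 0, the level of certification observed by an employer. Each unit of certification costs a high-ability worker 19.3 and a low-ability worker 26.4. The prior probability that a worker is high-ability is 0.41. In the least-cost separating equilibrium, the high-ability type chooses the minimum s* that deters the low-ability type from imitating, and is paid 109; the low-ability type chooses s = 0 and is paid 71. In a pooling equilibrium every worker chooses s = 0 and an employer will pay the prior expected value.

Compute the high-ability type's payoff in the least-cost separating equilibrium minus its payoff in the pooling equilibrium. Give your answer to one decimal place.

Least-cost separating signal: s* solves 71 = 109 − 26.4·s*, so s* = (109 − 71)/26.4 ≈ 1.4394.
High-ability type's separating payoff: 109 − 19.3 × s* = 109 − 19.3 × (109 − 71)/26.4 = 109 − 733.4/26.4 ≈ 81.220.
Pooling payoff: 0.41 × 109 + 0.59 × 71 = 86.58.
Difference: 81.220 − 86.58 = -5.36, i.e. -5.4 to one decimal place.
The high-ability type would prefer the pooling outcome.

-5.4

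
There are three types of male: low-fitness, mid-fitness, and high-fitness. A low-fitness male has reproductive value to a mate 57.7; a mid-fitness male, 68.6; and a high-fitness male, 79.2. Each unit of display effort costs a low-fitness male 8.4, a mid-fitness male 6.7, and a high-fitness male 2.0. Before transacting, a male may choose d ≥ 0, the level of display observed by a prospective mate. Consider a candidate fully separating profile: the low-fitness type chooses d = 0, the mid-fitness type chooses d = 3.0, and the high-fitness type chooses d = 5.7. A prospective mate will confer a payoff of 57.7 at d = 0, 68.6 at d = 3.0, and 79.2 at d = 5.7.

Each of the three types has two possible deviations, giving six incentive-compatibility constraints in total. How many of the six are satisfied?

5

Low-fitness (own payoff 57.7): to d=3.0 gives 68.6 − 8.4×3.0 = 43.4 → no gain ✓; to d=5.7 gives 79.2 − 8.4×5.7 = 31.32 → no gain ✓.
High-fitness (own payoff 79.2 − 2.0×5.7 = 67.8): to d=0 gives 57.7 → no gain ✓; to d=3.0 gives 68.6 − 2.0×3.0 = 62.6 → no gain ✓.
Mid-fitness (own payoff 68.6 − 6.7×3.0 = 48.5): to d=0 gives 57.7 → profitable ✗; to d=5.7 gives 79.2 − 6.7×5.7 = 41.01 → no gain ✓.
5 of the 6 constraints hold; not an equilibrium.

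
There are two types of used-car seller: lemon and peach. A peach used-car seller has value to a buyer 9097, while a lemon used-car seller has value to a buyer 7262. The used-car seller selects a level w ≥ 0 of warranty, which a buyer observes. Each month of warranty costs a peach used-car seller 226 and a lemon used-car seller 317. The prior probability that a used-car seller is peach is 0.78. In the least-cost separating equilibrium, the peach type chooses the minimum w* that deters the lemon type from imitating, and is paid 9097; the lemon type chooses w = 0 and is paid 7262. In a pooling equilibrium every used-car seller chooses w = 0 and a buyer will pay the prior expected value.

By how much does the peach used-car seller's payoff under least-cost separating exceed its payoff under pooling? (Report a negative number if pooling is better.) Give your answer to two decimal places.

Least-cost separating signal: w* solves 7262 = 9097 − 317·w*, so w* = (9097 − 7262)/317 ≈ 5.7886.
Peach type's separating payoff: 9097 − 226 × w* = 9097 − 226 × (9097 − 7262)/317 = 9097 − 414710/317 ≈ 7788.7666.
Pooling payoff: 0.78 × 9097 + 0.22 × 7262 = 8693.3.
Difference: 7788.7666 − 8693.3 = -904.5334, i.e. -904.53 to two decimal places.
The peach type would prefer the pooling outcome.

-904.53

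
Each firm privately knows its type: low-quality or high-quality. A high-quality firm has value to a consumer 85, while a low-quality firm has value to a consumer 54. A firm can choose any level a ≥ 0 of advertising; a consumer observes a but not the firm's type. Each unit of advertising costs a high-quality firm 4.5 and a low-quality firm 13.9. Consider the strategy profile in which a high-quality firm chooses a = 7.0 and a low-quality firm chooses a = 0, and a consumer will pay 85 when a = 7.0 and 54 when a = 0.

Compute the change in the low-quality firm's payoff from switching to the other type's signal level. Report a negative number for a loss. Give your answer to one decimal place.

Playing a = 0 the low-quality firm receives 54.
Deviating to a = 7.0 brings payment 85 at cost 13.9 × 7.0 = 97.3, netting -12.3.
Gain from deviating: -12.3 − 54 = -66.3.
The gain is negative, so the low-quality type's incentive-compatibility constraint is satisfied.

-66.3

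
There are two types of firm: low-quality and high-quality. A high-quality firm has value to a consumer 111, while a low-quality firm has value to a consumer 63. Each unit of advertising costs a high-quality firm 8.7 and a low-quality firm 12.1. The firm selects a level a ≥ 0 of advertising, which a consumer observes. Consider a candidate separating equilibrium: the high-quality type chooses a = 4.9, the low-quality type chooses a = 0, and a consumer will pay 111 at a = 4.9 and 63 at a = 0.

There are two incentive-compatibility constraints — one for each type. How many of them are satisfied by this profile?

2

Low-quality type: stay at 0 → 63; mimic → 111 − 12.1 × 4.9 = 51.71. IC holds (63 ≥ 51.71).
High-quality type: signal → 111 − 8.7 × 4.9 = 68.37; deviate to 0 → 63. IC holds (68.37 ≥ 63).
2 of 2 constraints hold, so this is a separating equilibrium.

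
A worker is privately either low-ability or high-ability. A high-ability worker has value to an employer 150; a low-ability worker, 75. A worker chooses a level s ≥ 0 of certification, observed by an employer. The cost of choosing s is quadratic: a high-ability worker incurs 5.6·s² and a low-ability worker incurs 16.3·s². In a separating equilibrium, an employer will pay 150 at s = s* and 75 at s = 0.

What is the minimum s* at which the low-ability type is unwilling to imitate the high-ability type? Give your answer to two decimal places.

2.15

The low-ability type at s = 0 receives 75; imitating at s* yields 150 − 16.3·s*².
Indifference: 75 = 150 − 16.3·s*², so s*² = (150 − 75) / 16.3 ≈ 4.6012.
s* = √4.6012 ≈ 2.15.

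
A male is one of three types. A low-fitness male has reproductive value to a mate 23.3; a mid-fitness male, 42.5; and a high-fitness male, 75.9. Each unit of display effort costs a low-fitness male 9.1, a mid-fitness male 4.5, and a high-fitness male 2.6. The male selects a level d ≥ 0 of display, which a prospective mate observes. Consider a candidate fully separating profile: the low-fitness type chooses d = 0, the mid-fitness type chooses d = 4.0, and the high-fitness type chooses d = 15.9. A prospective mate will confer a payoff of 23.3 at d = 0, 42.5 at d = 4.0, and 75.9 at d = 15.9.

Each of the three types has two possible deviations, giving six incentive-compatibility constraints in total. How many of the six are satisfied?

High-fitness (own payoff 75.9 − 2.6×15.9 = 34.56): to d=0 gives 23.3 → no gain ✓; to d=4.0 gives 42.5 − 2.6×4.0 = 32.1 → no gain ✓.
Mid-fitness (own payoff 42.5 − 4.5×4.0 = 24.5): to d=0 gives 23.3 → no gain ✓; to d=15.9 gives 75.9 − 4.5×15.9 = 4.35 → no gain ✓.
Low-fitness (own payoff 23.3): to d=4.0 gives 42.5 − 9.1×4.0 = 6.1 → no gain ✓; to d=15.9 gives 75.9 − 9.1×15.9 = -68.79 → no gain ✓.
6 of the 6 constraints hold; this profile is a separating equilibrium.

6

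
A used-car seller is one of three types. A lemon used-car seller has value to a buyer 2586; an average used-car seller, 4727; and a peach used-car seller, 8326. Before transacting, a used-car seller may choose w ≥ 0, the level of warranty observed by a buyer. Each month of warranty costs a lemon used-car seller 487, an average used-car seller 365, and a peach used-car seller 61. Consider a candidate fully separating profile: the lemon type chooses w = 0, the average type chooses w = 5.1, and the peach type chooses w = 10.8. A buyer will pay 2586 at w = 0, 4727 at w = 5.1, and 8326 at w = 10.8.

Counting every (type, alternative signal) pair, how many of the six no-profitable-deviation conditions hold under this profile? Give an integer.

Average (own payoff 4727 − 365×5.1 = 2865.5): to w=0 gives 2586 → no gain ✓; to w=10.8 gives 8326 − 365×10.8 = 4384 → profitable ✗.
Lemon (own payoff 2586): to w=5.1 gives 4727 − 487×5.1 = 2243.3 → no gain ✓; to w=10.8 gives 8326 − 487×10.8 = 3066.4 → profitable ✗.
Peach (own payoff 8326 − 61×10.8 = 7667.2): to w=0 gives 2586 → no gain ✓; to w=5.1 gives 4727 − 61×5.1 = 4415.9 → no gain ✓.
4 of the 6 constraints hold; not an equilibrium.

4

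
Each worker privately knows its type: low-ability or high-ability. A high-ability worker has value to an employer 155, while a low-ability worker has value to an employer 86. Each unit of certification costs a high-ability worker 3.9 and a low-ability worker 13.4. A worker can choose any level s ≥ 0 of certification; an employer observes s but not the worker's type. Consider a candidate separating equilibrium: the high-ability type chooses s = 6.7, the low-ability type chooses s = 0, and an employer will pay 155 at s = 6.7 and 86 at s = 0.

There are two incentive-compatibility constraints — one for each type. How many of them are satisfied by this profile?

2

High-ability type: signal → 155 − 3.9 × 6.7 = 128.87; deviate to 0 → 86. IC holds (128.87 ≥ 86).
Low-ability type: stay at 0 → 86; mimic → 155 − 13.4 × 6.7 = 65.22. IC holds (86 ≥ 65.22).
2 of 2 constraints hold, so this is a separating equilibrium.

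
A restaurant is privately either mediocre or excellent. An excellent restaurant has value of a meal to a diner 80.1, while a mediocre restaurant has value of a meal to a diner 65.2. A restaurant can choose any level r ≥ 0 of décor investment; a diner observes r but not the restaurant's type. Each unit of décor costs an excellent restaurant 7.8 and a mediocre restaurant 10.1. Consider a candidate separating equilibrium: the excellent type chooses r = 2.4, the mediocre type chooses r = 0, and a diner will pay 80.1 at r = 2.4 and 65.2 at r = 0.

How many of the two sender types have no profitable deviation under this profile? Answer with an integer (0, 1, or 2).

Excellent type: signal → 80.1 − 7.8 × 2.4 = 61.38; deviate to 0 → 65.2. IC fails (61.38 < 65.2).
Mediocre type: stay at 0 → 65.2; mimic → 80.1 − 10.1 × 2.4 = 55.86. IC holds (65.2 ≥ 55.86).
1 of 2 constraints hold, so this profile is not an equilibrium.

1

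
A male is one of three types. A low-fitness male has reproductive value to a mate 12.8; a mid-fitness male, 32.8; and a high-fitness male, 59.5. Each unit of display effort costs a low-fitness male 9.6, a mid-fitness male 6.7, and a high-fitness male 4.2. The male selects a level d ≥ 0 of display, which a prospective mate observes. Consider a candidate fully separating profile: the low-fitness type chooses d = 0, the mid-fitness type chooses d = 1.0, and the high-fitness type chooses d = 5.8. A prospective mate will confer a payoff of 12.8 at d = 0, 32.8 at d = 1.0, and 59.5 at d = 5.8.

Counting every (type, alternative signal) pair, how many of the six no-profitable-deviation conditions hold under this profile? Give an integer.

5

Mid-fitness (own payoff 32.8 − 6.7×1.0 = 26.1): to d=0 gives 12.8 → no gain ✓; to d=5.8 gives 59.5 − 6.7×5.8 = 20.64 → no gain ✓.
High-fitness (own payoff 59.5 − 4.2×5.8 = 35.14): to d=0 gives 12.8 → no gain ✓; to d=1.0 gives 32.8 − 4.2×1.0 = 28.6 → no gain ✓.
Low-fitness (own payoff 12.8): to d=1.0 gives 32.8 − 9.6×1.0 = 23.2 → profitable ✗; to d=5.8 gives 59.5 − 9.6×5.8 = 3.82 → no gain ✓.
5 of the 6 constraints hold; not an equilibrium.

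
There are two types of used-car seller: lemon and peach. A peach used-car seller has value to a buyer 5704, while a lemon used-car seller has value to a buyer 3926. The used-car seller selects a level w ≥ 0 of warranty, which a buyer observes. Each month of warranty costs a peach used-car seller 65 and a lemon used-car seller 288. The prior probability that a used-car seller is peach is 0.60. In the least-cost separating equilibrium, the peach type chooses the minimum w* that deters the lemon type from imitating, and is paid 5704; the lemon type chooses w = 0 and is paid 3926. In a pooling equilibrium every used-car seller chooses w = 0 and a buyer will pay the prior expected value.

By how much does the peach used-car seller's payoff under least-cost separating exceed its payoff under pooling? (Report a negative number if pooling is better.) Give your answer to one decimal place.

Least-cost separating signal: w* solves 3926 = 5704 − 288·w*, so w* = (5704 − 3926)/288 ≈ 6.1736.
Peach type's separating payoff: 5704 − 65 × w* = 5704 − 65 × (5704 − 3926)/288 = 5704 − 115570/288 ≈ 5302.715.
Pooling payoff: 0.60 × 5704 + 0.40 × 3926 = 4992.8.
Difference: 5302.715 − 4992.8 = 309.915, i.e. 309.9 to one decimal place.
The peach type prefers to separate.

309.9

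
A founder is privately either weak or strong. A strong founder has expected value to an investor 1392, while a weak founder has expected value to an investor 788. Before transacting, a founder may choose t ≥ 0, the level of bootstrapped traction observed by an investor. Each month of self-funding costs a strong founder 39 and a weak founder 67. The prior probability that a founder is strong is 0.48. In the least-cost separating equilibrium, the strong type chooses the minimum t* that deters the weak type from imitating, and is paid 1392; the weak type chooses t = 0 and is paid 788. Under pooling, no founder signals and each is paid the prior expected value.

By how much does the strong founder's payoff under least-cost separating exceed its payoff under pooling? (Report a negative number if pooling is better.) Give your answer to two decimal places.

-37.50

Least-cost separating signal: t* solves 788 = 1392 − 67·t*, so t* = (1392 − 788)/67 ≈ 9.0149.
Strong type's separating payoff: 1392 − 39 × t* = 1392 − 39 × (1392 − 788)/67 = 1392 − 23556/67 ≈ 1040.4179.
Pooling payoff: 0.48 × 1392 + 0.52 × 788 = 1077.92.
Difference: 1040.4179 − 1077.92 = -37.5021, i.e. -37.50 to two decimal places.
The strong type would prefer the pooling outcome.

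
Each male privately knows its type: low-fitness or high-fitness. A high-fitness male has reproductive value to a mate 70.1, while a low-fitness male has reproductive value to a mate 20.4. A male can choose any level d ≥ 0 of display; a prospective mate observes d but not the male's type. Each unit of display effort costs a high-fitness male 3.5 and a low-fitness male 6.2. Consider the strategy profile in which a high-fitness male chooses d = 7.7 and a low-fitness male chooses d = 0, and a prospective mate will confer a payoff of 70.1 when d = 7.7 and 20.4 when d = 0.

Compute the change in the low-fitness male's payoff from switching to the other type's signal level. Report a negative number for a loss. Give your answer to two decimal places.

Playing d = 0 the low-fitness male receives 20.4.
Deviating to d = 7.7 brings payment 70.1 at cost 6.2 × 7.7 = 47.74, netting 22.36.
Gain from deviating: 22.36 − 20.4 = 1.96.
The gain is positive, so the low-fitness type's incentive-compatibility constraint is violated — this profile is not a separating equilibrium.

1.96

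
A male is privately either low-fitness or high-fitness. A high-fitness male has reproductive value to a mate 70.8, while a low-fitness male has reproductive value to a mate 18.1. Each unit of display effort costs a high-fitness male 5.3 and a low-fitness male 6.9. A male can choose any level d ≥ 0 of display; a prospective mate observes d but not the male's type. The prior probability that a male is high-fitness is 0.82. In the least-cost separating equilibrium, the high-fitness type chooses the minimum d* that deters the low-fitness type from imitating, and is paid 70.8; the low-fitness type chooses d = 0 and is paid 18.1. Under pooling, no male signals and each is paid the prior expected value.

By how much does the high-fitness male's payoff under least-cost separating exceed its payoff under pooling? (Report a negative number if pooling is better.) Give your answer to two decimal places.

-30.99

Least-cost separating signal: d* solves 18.1 = 70.8 − 6.9·d*, so d* = (70.8 − 18.1)/6.9 ≈ 7.6377.
High-fitness type's separating payoff: 70.8 − 5.3 × d* = 70.8 − 5.3 × (70.8 − 18.1)/6.9 = 70.8 − 279.31/6.9 ≈ 30.3203.
Pooling payoff: 0.82 × 70.8 + 0.18 × 18.1 = 61.314.
Difference: 30.3203 − 61.314 = -30.9937, i.e. -30.99 to two decimal places.
The high-fitness type would prefer the pooling outcome.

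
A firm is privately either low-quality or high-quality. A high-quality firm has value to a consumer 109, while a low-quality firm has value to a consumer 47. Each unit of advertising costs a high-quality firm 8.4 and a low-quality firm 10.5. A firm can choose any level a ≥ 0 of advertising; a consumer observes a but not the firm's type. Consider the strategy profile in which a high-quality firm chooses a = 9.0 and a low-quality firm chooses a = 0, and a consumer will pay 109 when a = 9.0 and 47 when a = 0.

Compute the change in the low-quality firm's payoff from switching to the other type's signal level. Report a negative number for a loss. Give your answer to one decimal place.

-32.5

Playing a = 0 the low-quality firm receives 47.
Deviating to a = 9.0 brings payment 109 at cost 10.5 × 9.0 = 94.5, netting 14.5.
Gain from deviating: 14.5 − 47 = -32.5.
The gain is negative, so the low-quality type's incentive-compatibility constraint is satisfied.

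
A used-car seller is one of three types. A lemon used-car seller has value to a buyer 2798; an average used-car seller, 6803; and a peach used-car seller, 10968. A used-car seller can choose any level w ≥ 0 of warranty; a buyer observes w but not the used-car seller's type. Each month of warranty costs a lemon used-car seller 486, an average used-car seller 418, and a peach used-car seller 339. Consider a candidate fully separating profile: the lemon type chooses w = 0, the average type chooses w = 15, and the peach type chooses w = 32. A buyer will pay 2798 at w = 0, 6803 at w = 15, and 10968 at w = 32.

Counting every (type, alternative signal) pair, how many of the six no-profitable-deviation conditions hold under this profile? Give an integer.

3

Lemon (own payoff 2798): to w=15 gives 6803 − 486×15 = -487 → no gain ✓; to w=32 gives 10968 − 486×32 = -4584 → no gain ✓.
Peach (own payoff 10968 − 339×32 = 120): to w=0 gives 2798 → profitable ✗; to w=15 gives 6803 − 339×15 = 1718 → profitable ✗.
Average (own payoff 6803 − 418×15 = 533): to w=0 gives 2798 → profitable ✗; to w=32 gives 10968 − 418×32 = -2408 → no gain ✓.
3 of the 6 constraints hold; not an equilibrium.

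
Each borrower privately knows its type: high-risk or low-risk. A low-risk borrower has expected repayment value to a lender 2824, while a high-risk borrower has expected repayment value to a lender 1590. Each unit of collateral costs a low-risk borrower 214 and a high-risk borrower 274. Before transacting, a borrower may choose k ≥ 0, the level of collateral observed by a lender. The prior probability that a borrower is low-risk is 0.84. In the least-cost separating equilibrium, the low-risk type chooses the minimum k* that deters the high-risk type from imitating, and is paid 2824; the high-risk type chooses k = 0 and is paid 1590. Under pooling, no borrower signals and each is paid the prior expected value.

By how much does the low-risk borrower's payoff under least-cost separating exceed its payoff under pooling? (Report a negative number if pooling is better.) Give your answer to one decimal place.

-766.3

Least-cost separating signal: k* solves 1590 = 2824 − 274·k*, so k* = (2824 − 1590)/274 ≈ 4.5036.
Low-risk type's separating payoff: 2824 − 214 × k* = 2824 − 214 × (2824 − 1590)/274 = 2824 − 264076/274 ≈ 1860.219.
Pooling payoff: 0.84 × 2824 + 0.16 × 1590 = 2626.56.
Difference: 1860.219 − 2626.56 = -766.341, i.e. -766.3 to one decimal place.
The low-risk type would prefer the pooling outcome.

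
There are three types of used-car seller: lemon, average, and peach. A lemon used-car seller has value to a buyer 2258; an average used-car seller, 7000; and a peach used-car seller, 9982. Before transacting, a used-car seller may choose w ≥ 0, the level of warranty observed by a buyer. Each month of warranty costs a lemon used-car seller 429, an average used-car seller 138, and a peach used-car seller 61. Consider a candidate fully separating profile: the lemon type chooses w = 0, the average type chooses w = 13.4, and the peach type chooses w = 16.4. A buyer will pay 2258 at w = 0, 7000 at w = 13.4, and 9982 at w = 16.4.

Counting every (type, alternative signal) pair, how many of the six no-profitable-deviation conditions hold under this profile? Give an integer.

4

Average (own payoff 7000 − 138×13.4 = 5150.8): to w=0 gives 2258 → no gain ✓; to w=16.4 gives 9982 − 138×16.4 = 7718.8 → profitable ✗.
Lemon (own payoff 2258): to w=13.4 gives 7000 − 429×13.4 = 1251.4 → no gain ✓; to w=16.4 gives 9982 − 429×16.4 = 2946.4 → profitable ✗.
Peach (own payoff 9982 − 61×16.4 = 8981.6): to w=0 gives 2258 → no gain ✓; to w=13.4 gives 7000 − 61×13.4 = 6182.6 → no gain ✓.
4 of the 6 constraints hold; not an equilibrium.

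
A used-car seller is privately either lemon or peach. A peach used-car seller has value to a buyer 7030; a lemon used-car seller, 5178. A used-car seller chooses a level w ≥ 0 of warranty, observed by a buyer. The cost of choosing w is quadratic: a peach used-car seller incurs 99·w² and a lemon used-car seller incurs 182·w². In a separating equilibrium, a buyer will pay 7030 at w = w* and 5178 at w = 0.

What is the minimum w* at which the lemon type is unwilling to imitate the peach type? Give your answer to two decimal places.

The lemon type at w = 0 receives 5178; imitating at w* yields 7030 − 182·w*².
Indifference: 5178 = 7030 − 182·w*², so w*² = (7030 − 5178) / 182 ≈ 10.1758.
w* = √10.1758 ≈ 3.19.

3.19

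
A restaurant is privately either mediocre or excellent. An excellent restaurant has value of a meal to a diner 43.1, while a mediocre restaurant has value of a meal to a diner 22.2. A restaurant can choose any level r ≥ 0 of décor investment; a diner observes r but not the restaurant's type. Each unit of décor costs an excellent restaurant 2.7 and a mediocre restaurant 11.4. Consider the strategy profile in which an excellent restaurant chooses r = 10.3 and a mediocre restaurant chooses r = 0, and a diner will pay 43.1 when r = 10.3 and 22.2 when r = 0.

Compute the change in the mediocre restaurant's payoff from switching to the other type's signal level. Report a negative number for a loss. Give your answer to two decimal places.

Playing r = 0 the mediocre restaurant receives 22.2.
Deviating to r = 10.3 brings payment 43.1 at cost 11.4 × 10.3 = 117.42, netting -74.32.
Gain from deviating: -74.32 − 22.2 = -96.52.
The gain is negative, so the mediocre type's incentive-compatibility constraint is satisfied.

-96.52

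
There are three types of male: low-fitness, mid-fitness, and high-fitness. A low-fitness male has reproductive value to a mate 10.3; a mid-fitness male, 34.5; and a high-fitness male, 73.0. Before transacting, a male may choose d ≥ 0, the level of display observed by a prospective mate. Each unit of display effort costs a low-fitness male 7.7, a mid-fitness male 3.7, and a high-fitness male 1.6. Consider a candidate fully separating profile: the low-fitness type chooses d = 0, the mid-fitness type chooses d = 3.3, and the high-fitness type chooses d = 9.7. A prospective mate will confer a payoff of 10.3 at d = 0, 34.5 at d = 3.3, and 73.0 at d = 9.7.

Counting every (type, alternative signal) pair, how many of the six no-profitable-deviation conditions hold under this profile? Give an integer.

High-fitness (own payoff 73.0 − 1.6×9.7 = 57.48): to d=0 gives 10.3 → no gain ✓; to d=3.3 gives 34.5 − 1.6×3.3 = 29.22 → no gain ✓.
Low-fitness (own payoff 10.3): to d=3.3 gives 34.5 − 7.7×3.3 = 9.09 → no gain ✓; to d=9.7 gives 73.0 − 7.7×9.7 = -1.69 → no gain ✓.
Mid-fitness (own payoff 34.5 − 3.7×3.3 = 22.29): to d=0 gives 10.3 → no gain ✓; to d=9.7 gives 73.0 − 3.7×9.7 = 37.11 → profitable ✗.
5 of the 6 constraints hold; not an equilibrium.

5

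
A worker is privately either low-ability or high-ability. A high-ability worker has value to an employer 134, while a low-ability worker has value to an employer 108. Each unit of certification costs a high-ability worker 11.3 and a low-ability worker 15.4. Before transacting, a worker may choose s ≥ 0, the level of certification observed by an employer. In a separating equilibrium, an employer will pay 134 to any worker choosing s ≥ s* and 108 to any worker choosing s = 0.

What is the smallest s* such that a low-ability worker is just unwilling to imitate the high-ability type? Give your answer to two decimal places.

1.69

A low-ability worker choosing s = 0 receives 108.
Imitating at s* instead would pay 134 at cost 15.4·s*, netting 134 − 15.4·s*.
Indifference: 108 = 134 − 15.4·s*, so s* = (134 − 108) / 15.4 ≈ 1.69.
At s* the low-ability type's incentive constraint just binds; the high-ability type strictly prefers s* since its per-unit cost is lower.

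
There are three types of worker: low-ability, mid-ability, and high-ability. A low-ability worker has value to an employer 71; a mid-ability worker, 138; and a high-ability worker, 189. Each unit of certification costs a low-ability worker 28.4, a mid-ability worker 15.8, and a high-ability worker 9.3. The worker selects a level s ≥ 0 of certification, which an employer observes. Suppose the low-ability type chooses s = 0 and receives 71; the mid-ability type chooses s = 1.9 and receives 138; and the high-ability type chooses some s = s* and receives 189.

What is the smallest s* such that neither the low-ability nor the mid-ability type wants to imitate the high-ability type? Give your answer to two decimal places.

Mid-ability type (on-path payoff 138 − 15.8×1.9 = 107.98) won't mimic when 107.98 ≥ 189 − 15.8·s*, i.e. s* ≥ 5.13.
Low-ability type (on-path payoff 71) won't mimic when 71 ≥ 189 − 28.4·s*, i.e. s* ≥ 4.15.
Both must hold, so s* = max(4.15, 5.13) = 5.13. The mid-ability type's constraint binds.

5.13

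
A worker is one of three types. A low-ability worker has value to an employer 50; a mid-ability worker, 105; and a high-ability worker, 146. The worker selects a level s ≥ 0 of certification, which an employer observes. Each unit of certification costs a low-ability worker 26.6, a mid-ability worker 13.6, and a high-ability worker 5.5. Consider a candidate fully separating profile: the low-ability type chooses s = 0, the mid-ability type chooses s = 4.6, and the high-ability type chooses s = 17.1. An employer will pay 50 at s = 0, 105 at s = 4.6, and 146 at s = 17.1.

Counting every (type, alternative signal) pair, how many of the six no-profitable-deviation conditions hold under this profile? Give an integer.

4

High-ability (own payoff 146 − 5.5×17.1 = 51.95): to s=0 gives 50 → no gain ✓; to s=4.6 gives 105 − 5.5×4.6 = 79.7 → profitable ✗.
Mid-ability (own payoff 105 − 13.6×4.6 = 42.44): to s=0 gives 50 → profitable ✗; to s=17.1 gives 146 − 13.6×17.1 = -86.56 → no gain ✓.
Low-ability (own payoff 50): to s=4.6 gives 105 − 26.6×4.6 = -17.36 → no gain ✓; to s=17.1 gives 146 − 26.6×17.1 = -308.86 → no gain ✓.
4 of the 6 constraints hold; not an equilibrium.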